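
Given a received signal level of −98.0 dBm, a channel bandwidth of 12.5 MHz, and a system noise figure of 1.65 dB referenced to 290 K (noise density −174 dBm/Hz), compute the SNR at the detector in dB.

3.4 dB

Noise floor: N = −174 + 10 log₁₀(B) + NF
10 log₁₀(1.25×10⁷) = 70.97 dB
N = −174 + 70.97 + 1.65 = −101.38 dBm
SNR = P_sig − N = −98.0 − (−101.38) = 3.38 dB → 3.4 dB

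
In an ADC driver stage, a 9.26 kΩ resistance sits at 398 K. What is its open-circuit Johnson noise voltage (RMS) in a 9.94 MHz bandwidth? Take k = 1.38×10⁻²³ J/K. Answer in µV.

V_n = √(4kTRB)
4kTRB = 4 × 1.38×10⁻²³ × 398 × 9.26×10³ × 9.94×10⁶ = 2.02×10⁻⁹ V²
V_n = √(2.02×10⁻⁹) = 4.50×10⁻⁵ V = 45.0 µV

45.0 µV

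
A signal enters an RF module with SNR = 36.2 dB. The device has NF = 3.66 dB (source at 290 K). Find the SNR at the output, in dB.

By definition F = SNR_in/SNR_out, so in dB: SNR_out = SNR_in − NF
SNR_out = 36.2 − 3.66 = 32.54 dB

32.54 dB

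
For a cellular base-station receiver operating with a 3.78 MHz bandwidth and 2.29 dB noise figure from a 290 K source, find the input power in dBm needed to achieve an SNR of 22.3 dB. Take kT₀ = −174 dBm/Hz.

−83.6 dBm

Sensitivity = −174 + 10 log₁₀(B) + NF + SNR_min
= −174 + 65.77 + 2.29 + 22.3
= −83.64 dBm → −83.6 dBm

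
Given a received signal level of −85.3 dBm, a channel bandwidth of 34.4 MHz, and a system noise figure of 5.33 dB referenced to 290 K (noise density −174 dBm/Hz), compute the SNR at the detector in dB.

8.0 dB

Noise floor: N = −174 + 10 log₁₀(B) + NF
10 log₁₀(3.44×10⁷) = 75.37 dB
N = −174 + 75.37 + 5.33 = −93.30 dBm
SNR = P_sig − N = −85.3 − (−93.30) = 8.00 dB → 8.0 dB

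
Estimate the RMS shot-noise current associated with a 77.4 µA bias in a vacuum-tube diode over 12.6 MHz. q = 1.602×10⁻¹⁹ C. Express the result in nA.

17.7 nA

I_n = √(2qI·B)
2qI·B = 2 × 1.602×10⁻¹⁹ × 7.74×10⁻⁵ × 1.26×10⁷ = 3.12×10⁻¹⁶ A²
I_n = √(3.12×10⁻¹⁶) = 1.77×10⁻⁸ A = 17.7 nA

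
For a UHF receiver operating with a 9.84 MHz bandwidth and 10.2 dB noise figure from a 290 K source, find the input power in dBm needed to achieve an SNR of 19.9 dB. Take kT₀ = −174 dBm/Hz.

−74.0 dBm

Sensitivity = −174 + 10 log₁₀(B) + NF + SNR_min
= −174 + 69.93 + 10.2 + 19.9
= −73.97 dBm → −74.0 dBm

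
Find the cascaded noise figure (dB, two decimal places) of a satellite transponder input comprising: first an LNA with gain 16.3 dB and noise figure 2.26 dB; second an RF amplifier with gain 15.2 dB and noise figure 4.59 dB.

Convert to linear (a loss of L dB is a gain of −L dB): F_i = 10^(NF_i/10), G_i = 10^(G_i,dB/10)
  Stage 1: F_1 = 10^(2.26/10) = 1.683, G_1 = 10^(16.3/10) = 42.66
  Stage 2: F_2 = 10^(4.59/10) = 2.877, G_2 = 10^(15.2/10) = 33.11
Friis cascade:
  F = 1.683 + (2.877 − 1)/42.66 = 1.727
NF = 10 log₁₀(1.727) = 2.37 dB

2.37 dB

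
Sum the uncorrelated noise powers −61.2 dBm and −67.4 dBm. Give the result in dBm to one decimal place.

Convert to linear, add, convert back:
P₁ = 7.59×10⁻¹⁰ W, P₂ = 1.82×10⁻¹⁰ W
P_tot = 9.41×10⁻¹⁰ W → 10 log₁₀(P_tot / 10⁻³) = −60.3 dBm

−60.3 dBm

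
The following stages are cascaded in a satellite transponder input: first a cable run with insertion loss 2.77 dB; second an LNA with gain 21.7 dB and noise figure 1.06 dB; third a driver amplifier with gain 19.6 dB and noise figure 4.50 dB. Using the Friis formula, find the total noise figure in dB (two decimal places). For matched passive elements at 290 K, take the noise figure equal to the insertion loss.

3.87 dB

Convert to linear (a loss of L dB is a gain of −L dB): F_i = 10^(NF_i/10), G_i = 10^(G_i,dB/10)
  Stage 1: F_1 = 10^(2.77/10) = 1.892, G_1 = 10^(−2.77/10) = 0.5284
  Stage 2: F_2 = 10^(1.06/10) = 1.276, G_2 = 10^(21.7/10) = 147.9
  Stage 3: F_3 = 10^(4.50/10) = 2.818, G_3 = 10^(19.6/10) = 91.20
Friis cascade:
  F = 1.892 + (1.276 − 1)/0.5284 + (2.818 − 1)/78.16 = 2.439
NF = 10 log₁₀(2.439) = 3.87 dB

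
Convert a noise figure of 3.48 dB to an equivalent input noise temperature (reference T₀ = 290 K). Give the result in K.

F = 10^(3.48/10) = 2.22844
T_e = (F − 1)·T₀ = (2.22844 − 1) × 290 = 356 K

356 K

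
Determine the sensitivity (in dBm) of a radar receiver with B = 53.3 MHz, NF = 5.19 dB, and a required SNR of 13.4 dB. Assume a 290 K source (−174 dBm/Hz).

−78.1 dBm

Sensitivity = −174 + 10 log₁₀(B) + NF + SNR_min
= −174 + 77.27 + 5.19 + 13.4
= −78.14 dBm → −78.1 dBm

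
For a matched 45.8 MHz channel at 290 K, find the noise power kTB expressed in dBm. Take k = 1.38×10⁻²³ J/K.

−97.4 dBm

P_n = kTB = 1.38×10⁻²³ × 290 × 4.58×10⁷ = 1.83×10⁻¹³ W
In dBm: 10 log₁₀(1.83×10⁻¹³ / 10⁻³) = −97.4 dBm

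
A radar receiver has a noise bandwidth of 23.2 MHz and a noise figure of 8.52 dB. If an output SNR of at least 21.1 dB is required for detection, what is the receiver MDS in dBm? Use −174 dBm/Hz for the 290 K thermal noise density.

Sensitivity = −174 + 10 log₁₀(B) + NF + SNR_min
= −174 + 73.65 + 8.52 + 21.1
= −70.73 dBm → −70.7 dBm

−70.7 dBm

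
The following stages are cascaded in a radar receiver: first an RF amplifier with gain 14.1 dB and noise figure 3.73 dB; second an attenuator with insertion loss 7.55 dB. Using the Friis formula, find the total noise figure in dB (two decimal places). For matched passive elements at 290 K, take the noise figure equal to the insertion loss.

4.05 dB

Convert to linear (a loss of L dB is a gain of −L dB): F_i = 10^(NF_i/10), G_i = 10^(G_i,dB/10)
  Stage 1: F_1 = 10^(3.73/10) = 2.360, G_1 = 10^(14.1/10) = 25.70
  Stage 2: F_2 = 10^(7.55/10) = 5.689, G_2 = 10^(−7.55/10) = 0.1758
Friis cascade:
  F = 2.360 + (5.689 − 1)/25.70 = 2.543
NF = 10 log₁₀(2.543) = 4.05 dB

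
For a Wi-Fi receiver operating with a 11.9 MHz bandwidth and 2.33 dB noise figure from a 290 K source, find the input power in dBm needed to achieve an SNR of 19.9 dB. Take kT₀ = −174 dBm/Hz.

Sensitivity = −174 + 10 log₁₀(B) + NF + SNR_min
= −174 + 70.76 + 2.33 + 19.9
= −81.01 dBm → −81.0 dBm

−81.0 dBm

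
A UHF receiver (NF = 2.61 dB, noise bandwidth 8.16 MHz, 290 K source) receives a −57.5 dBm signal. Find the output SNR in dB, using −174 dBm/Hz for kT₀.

44.8 dB

Noise floor: N = −174 + 10 log₁₀(B) + NF
10 log₁₀(8.16×10⁶) = 69.12 dB
N = −174 + 69.12 + 2.61 = −102.27 dBm
SNR = P_sig − N = −57.5 − (−102.27) = 44.77 dB → 44.8 dB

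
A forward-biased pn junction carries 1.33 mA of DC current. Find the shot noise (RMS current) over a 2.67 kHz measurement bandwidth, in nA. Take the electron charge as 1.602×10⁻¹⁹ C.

I_n = √(2qI·B)
2qI·B = 2 × 1.602×10⁻¹⁹ × 1.33×10⁻³ × 2.67×10³ = 1.14×10⁻¹⁸ A²
I_n = √(1.14×10⁻¹⁸) = 1.07×10⁻⁹ A = 1.07 nA

1.07 nA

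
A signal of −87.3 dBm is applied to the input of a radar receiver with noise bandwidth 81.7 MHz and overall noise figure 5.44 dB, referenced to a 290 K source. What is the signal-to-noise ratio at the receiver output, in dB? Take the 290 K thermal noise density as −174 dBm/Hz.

2.1 dB

Noise floor: N = −174 + 10 log₁₀(B) + NF
10 log₁₀(8.17×10⁷) = 79.12 dB
N = −174 + 79.12 + 5.44 = −89.44 dBm
SNR = P_sig − N = −87.3 − (−89.44) = 2.14 dB → 2.1 dB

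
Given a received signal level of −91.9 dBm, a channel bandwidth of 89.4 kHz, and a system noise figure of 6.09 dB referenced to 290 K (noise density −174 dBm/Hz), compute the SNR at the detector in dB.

26.5 dB

Noise floor: N = −174 + 10 log₁₀(B) + NF
10 log₁₀(8.94×10⁴) = 49.51 dB
N = −174 + 49.51 + 6.09 = −118.40 dBm
SNR = P_sig − N = −91.9 − (−118.40) = 26.50 dB → 26.5 dB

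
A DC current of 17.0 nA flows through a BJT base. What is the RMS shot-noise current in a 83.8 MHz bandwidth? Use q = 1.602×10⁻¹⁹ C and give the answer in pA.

676 pA

I_n = √(2qI·B)
2qI·B = 2 × 1.602×10⁻¹⁹ × 1.70×10⁻⁸ × 8.38×10⁷ = 4.56×10⁻¹⁹ A²
I_n = √(4.56×10⁻¹⁹) = 6.76×10⁻¹⁰ A = 676 pA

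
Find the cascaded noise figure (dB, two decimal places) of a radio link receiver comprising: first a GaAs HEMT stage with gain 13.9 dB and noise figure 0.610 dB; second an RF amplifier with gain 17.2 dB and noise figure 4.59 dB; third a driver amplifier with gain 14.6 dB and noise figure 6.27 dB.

Convert to linear (a loss of L dB is a gain of −L dB): F_i = 10^(NF_i/10), G_i = 10^(G_i,dB/10)
  Stage 1: F_1 = 10^(0.610/10) = 1.151, G_1 = 10^(13.9/10) = 24.55
  Stage 2: F_2 = 10^(4.59/10) = 2.877, G_2 = 10^(17.2/10) = 52.48
  Stage 3: F_3 = 10^(6.27/10) = 4.236, G_3 = 10^(14.6/10) = 28.84
Friis cascade:
  F = 1.151 + (2.877 − 1)/24.55 + (4.236 − 1)/1288 = 1.230
NF = 10 log₁₀(1.230) = 0.90 dB

0.90 dB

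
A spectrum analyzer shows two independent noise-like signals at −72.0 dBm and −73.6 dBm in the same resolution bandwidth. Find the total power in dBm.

Convert to linear, add, convert back:
P₁ = 6.31×10⁻¹¹ W, P₂ = 4.37×10⁻¹¹ W
P_tot = 1.07×10⁻¹⁰ W → 10 log₁₀(P_tot / 10⁻³) = −69.7 dBm

−69.7 dBm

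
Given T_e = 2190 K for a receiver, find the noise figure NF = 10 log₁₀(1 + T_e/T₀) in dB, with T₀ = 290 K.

F = 1 + T_e/T₀ = 1 + 2190/290 = 8.55172
NF = 10 log₁₀(8.55172) = 9.32 dB

9.32 dB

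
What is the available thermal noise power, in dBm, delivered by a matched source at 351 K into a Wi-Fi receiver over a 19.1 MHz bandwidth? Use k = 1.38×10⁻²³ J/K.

−100.3 dBm

P_n = kTB = 1.38×10⁻²³ × 351 × 1.91×10⁷ = 9.25×10⁻¹⁴ W
In dBm: 10 log₁₀(9.25×10⁻¹⁴ / 10⁻³) = −100.3 dBm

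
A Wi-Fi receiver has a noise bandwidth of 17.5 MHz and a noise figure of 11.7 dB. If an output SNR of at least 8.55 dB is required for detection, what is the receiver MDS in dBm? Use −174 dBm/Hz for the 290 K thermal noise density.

Sensitivity = −174 + 10 log₁₀(B) + NF + SNR_min
= −174 + 72.43 + 11.7 + 8.55
= −81.32 dBm → −81.3 dBm

−81.3 dBm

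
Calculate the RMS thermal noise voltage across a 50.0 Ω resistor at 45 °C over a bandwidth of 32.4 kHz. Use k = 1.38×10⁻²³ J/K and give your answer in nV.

T = 45 °C + 273.15 = 318.15 K
V_n = √(4kTRB)
4kTRB = 4 × 1.38×10⁻²³ × 318.15 × 5.00×10¹ × 3.24×10⁴ = 2.85×10⁻¹⁴ V²
V_n = √(2.85×10⁻¹⁴) = 1.69×10⁻⁷ V = 169 nV

169 nV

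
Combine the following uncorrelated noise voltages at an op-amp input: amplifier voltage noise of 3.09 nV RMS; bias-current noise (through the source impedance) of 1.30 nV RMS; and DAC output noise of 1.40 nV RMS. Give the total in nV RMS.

Uncorrelated sources add in power (mean-square): V_tot = √(ΣV_i²)
V_tot = √[(3.09×10⁻⁹)² + (1.30×10⁻⁹)² + (1.40×10⁻⁹)²] = 3.63×10⁻⁹ V = 3.63 nV

3.63 nV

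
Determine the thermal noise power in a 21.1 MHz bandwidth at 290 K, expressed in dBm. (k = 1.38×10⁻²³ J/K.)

−100.7 dBm

P_n = kTB = 1.38×10⁻²³ × 290 × 2.11×10⁷ = 8.44×10⁻¹⁴ W
In dBm: 10 log₁₀(8.44×10⁻¹⁴ / 10⁻³) = −100.7 dBm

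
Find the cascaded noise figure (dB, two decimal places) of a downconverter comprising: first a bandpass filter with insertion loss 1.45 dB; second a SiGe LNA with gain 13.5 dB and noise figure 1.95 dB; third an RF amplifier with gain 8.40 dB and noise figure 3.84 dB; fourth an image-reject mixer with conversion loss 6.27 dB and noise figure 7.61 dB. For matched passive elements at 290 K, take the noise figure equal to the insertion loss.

3.65 dB

Convert to linear (a loss of L dB is a gain of −L dB): F_i = 10^(NF_i/10), G_i = 10^(G_i,dB/10)
  Stage 1: F_1 = 10^(1.45/10) = 1.396, G_1 = 10^(−1.45/10) = 0.7161
  Stage 2: F_2 = 10^(1.95/10) = 1.567, G_2 = 10^(13.5/10) = 22.39
  Stage 3: F_3 = 10^(3.84/10) = 2.421, G_3 = 10^(8.40/10) = 6.918
  Stage 4: F_4 = 10^(7.61/10) = 5.768, G_4 = 10^(−6.27/10) = 0.2360
Friis cascade:
  F = 1.396 + (1.567 − 1)/0.7161 + (2.421 − 1)/16.03 + (5.768 − 1)/110.9 = 2.319
NF = 10 log₁₀(2.319) = 3.65 dB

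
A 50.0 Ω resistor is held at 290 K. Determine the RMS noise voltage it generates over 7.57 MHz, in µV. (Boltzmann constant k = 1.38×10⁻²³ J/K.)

V_n = √(4kTRB)
4kTRB = 4 × 1.38×10⁻²³ × 290 × 5.00×10¹ × 7.57×10⁶ = 6.06×10⁻¹² V²
V_n = √(6.06×10⁻¹²) = 2.46×10⁻⁶ V = 2.46 µV

2.46 µV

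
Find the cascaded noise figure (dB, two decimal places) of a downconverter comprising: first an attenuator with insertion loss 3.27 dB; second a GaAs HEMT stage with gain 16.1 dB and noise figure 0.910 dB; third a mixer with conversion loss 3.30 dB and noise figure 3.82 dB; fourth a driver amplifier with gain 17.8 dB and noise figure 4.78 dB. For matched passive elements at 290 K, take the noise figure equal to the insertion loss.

Convert to linear (a loss of L dB is a gain of −L dB): F_i = 10^(NF_i/10), G_i = 10^(G_i,dB/10)
  Stage 1: F_1 = 10^(3.27/10) = 2.123, G_1 = 10^(−3.27/10) = 0.4710
  Stage 2: F_2 = 10^(0.910/10) = 1.233, G_2 = 10^(16.1/10) = 40.74
  Stage 3: F_3 = 10^(3.82/10) = 2.410, G_3 = 10^(−3.30/10) = 0.4677
  Stage 4: F_4 = 10^(4.78/10) = 3.006, G_4 = 10^(17.8/10) = 60.26
Friis cascade:
  F = 2.123 + (1.233 − 1)/0.4710 + (2.410 − 1)/19.19 + (3.006 − 1)/8.974 = 2.915
NF = 10 log₁₀(2.915) = 4.65 dB

4.65 dB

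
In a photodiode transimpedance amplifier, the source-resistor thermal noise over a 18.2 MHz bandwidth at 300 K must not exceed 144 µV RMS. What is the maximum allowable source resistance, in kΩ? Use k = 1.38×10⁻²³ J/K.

Johnson–Nyquist: V_n = √(4kTRB) ⇒ R = V_n² / (4kTB)
4kTB = 4 × 1.38×10⁻²³ × 300 × 1.82×10⁷ = 3.01×10⁻¹³
R = (1.44×10⁻⁴)² / 3.01×10⁻¹³ = 6.88×10⁴ Ω = 68.8 kΩ

68.8 kΩ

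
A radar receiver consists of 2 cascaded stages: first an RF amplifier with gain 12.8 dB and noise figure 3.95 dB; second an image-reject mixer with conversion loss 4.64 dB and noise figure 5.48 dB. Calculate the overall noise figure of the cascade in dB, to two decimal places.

Convert to linear (a loss of L dB is a gain of −L dB): F_i = 10^(NF_i/10), G_i = 10^(G_i,dB/10)
  Stage 1: F_1 = 10^(3.95/10) = 2.483, G_1 = 10^(12.8/10) = 19.05
  Stage 2: F_2 = 10^(5.48/10) = 3.532, G_2 = 10^(−4.64/10) = 0.3436
Friis cascade:
  F = 2.483 + (3.532 − 1)/19.05 = 2.616
NF = 10 log₁₀(2.616) = 4.18 dB

4.18 dB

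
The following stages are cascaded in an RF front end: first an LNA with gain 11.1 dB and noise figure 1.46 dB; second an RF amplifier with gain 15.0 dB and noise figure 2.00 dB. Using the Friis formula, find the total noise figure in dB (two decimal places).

Convert to linear (a loss of L dB is a gain of −L dB): F_i = 10^(NF_i/10), G_i = 10^(G_i,dB/10)
  Stage 1: F_1 = 10^(1.46/10) = 1.400, G_1 = 10^(11.1/10) = 12.88
  Stage 2: F_2 = 10^(2.00/10) = 1.585, G_2 = 10^(15.0/10) = 31.62
Friis cascade:
  F = 1.400 + (1.585 − 1)/12.88 = 1.445
NF = 10 log₁₀(1.445) = 1.60 dB

1.60 dB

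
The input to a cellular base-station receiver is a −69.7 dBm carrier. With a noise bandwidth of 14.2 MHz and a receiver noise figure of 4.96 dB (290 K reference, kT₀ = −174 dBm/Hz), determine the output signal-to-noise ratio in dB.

27.8 dB

Noise floor: N = −174 + 10 log₁₀(B) + NF
10 log₁₀(1.42×10⁷) = 71.52 dB
N = −174 + 71.52 + 4.96 = −97.52 dBm
SNR = P_sig − N = −69.7 − (−97.52) = 27.82 dB → 27.8 dB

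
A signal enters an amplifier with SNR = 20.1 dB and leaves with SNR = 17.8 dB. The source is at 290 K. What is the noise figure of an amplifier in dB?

NF (dB) = SNR_in(dB) − SNR_out(dB) when the source is at T₀
NF = 20.1 − 17.8 = 2.3 dB

2.3 dB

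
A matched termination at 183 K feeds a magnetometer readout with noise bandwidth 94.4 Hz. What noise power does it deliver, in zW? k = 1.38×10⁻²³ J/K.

238 zW

P_n = kTB = 1.38×10⁻²³ × 183 × 9.44×10¹ = 2.38×10⁻¹⁹ W = 238 zW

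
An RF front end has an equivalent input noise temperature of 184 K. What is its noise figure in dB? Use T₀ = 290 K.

2.13 dB

F = 1 + T_e/T₀ = 1 + 184/290 = 1.63448
NF = 10 log₁₀(1.63448) = 2.13 dB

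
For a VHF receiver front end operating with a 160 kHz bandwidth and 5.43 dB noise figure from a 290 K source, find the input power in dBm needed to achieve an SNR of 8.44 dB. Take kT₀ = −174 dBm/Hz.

−108.1 dBm

Sensitivity = −174 + 10 log₁₀(B) + NF + SNR_min
= −174 + 52.04 + 5.43 + 8.44
= −108.09 dBm → −108.1 dBm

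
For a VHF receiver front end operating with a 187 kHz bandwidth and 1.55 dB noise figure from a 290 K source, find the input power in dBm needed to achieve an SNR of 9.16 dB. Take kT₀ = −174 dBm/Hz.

−110.6 dBm

Sensitivity = −174 + 10 log₁₀(B) + NF + SNR_min
= −174 + 52.72 + 1.55 + 9.16
= −110.57 dBm → −110.6 dBm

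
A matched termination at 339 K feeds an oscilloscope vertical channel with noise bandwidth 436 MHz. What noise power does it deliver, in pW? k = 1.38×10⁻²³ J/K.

P_n = kTB = 1.38×10⁻²³ × 339 × 4.36×10⁸ = 2.04×10⁻¹² W = 2.04 pW

2.04 pW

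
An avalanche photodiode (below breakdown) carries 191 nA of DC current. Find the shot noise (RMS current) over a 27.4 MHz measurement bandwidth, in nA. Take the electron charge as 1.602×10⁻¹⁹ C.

I_n = √(2qI·B)
2qI·B = 2 × 1.602×10⁻¹⁹ × 1.91×10⁻⁷ × 2.74×10⁷ = 1.68×10⁻¹⁸ A²
I_n = √(1.68×10⁻¹⁸) = 1.29×10⁻⁹ A = 1.29 nA

1.29 nA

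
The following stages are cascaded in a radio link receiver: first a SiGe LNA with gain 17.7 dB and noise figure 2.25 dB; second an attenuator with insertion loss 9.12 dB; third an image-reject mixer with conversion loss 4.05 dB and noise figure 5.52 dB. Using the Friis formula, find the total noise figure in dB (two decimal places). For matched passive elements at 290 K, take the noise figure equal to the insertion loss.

Convert to linear (a loss of L dB is a gain of −L dB): F_i = 10^(NF_i/10), G_i = 10^(G_i,dB/10)
  Stage 1: F_1 = 10^(2.25/10) = 1.679, G_1 = 10^(17.7/10) = 58.88
  Stage 2: F_2 = 10^(9.12/10) = 8.166, G_2 = 10^(−9.12/10) = 0.1225
  Stage 3: F_3 = 10^(5.52/10) = 3.565, G_3 = 10^(−4.05/10) = 0.3936
Friis cascade:
  F = 1.679 + (8.166 − 1)/58.88 + (3.565 − 1)/7.211 = 2.156
NF = 10 log₁₀(2.156) = 3.34 dB

3.34 dB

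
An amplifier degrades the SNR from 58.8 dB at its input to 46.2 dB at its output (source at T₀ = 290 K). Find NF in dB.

12.6 dB

NF (dB) = SNR_in(dB) − SNR_out(dB) when the source is at T₀
NF = 58.8 − 46.2 = 12.6 dB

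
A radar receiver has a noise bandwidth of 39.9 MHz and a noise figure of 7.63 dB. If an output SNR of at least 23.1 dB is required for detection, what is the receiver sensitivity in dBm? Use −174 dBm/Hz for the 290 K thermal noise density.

−67.3 dBm

Sensitivity = −174 + 10 log₁₀(B) + NF + SNR_min
= −174 + 76.01 + 7.63 + 23.1
= −67.26 dBm → −67.3 dBm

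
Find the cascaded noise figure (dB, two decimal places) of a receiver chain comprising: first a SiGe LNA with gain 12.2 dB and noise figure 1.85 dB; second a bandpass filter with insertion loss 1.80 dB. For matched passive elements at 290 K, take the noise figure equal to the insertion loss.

Convert to linear (a loss of L dB is a gain of −L dB): F_i = 10^(NF_i/10), G_i = 10^(G_i,dB/10)
  Stage 1: F_1 = 10^(1.85/10) = 1.531, G_1 = 10^(12.2/10) = 16.60
  Stage 2: F_2 = 10^(1.80/10) = 1.514, G_2 = 10^(−1.80/10) = 0.6607
Friis cascade:
  F = 1.531 + (1.514 − 1)/16.60 = 1.562
NF = 10 log₁₀(1.562) = 1.94 dB

1.94 dB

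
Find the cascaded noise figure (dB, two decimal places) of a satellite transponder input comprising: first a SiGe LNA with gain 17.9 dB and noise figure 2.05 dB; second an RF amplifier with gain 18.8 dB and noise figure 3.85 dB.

Convert to linear (a loss of L dB is a gain of −L dB): F_i = 10^(NF_i/10), G_i = 10^(G_i,dB/10)
  Stage 1: F_1 = 10^(2.05/10) = 1.603, G_1 = 10^(17.9/10) = 61.66
  Stage 2: F_2 = 10^(3.85/10) = 2.427, G_2 = 10^(18.8/10) = 75.86
Friis cascade:
  F = 1.603 + (2.427 − 1)/61.66 = 1.626
NF = 10 log₁₀(1.626) = 2.11 dB

2.11 dB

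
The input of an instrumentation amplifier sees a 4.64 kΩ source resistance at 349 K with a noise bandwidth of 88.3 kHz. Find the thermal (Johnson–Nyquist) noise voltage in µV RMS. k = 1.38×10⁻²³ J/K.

2.81 µV

V_n = √(4kTRB)
4kTRB = 4 × 1.38×10⁻²³ × 349 × 4.64×10³ × 8.83×10⁴ = 7.89×10⁻¹² V²
V_n = √(7.89×10⁻¹²) = 2.81×10⁻⁶ V = 2.81 µV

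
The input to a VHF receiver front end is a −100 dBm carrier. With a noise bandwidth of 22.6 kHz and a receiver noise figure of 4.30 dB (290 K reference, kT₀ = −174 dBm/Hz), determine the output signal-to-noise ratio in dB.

26.2 dB

Noise floor: N = −174 + 10 log₁₀(B) + NF
10 log₁₀(2.26×10⁴) = 43.54 dB
N = −174 + 43.54 + 4.30 = −126.16 dBm
SNR = P_sig − N = −100 − (−126.16) = 26.16 dB → 26.2 dB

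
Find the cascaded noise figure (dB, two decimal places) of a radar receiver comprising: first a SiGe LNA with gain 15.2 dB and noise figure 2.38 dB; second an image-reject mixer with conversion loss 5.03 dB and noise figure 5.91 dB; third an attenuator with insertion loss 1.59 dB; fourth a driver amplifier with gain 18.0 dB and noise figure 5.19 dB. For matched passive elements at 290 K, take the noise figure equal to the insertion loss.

3.38 dB

Convert to linear (a loss of L dB is a gain of −L dB): F_i = 10^(NF_i/10), G_i = 10^(G_i,dB/10)
  Stage 1: F_1 = 10^(2.38/10) = 1.730, G_1 = 10^(15.2/10) = 33.11
  Stage 2: F_2 = 10^(5.91/10) = 3.899, G_2 = 10^(−5.03/10) = 0.3141
  Stage 3: F_3 = 10^(1.59/10) = 1.442, G_3 = 10^(−1.59/10) = 0.6934
  Stage 4: F_4 = 10^(5.19/10) = 3.304, G_4 = 10^(18.0/10) = 63.10
Friis cascade:
  F = 1.730 + (3.899 − 1)/33.11 + (1.442 − 1)/10.40 + (3.304 − 1)/7.211 = 2.179
NF = 10 log₁₀(2.179) = 3.38 dB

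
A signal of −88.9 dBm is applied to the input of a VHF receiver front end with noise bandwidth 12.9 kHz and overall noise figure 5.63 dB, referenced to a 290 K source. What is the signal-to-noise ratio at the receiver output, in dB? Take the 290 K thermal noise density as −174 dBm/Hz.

Noise floor: N = −174 + 10 log₁₀(B) + NF
10 log₁₀(1.29×10⁴) = 41.11 dB
N = −174 + 41.11 + 5.63 = −127.26 dBm
SNR = P_sig − N = −88.9 − (−127.26) = 38.36 dB → 38.4 dB

38.4 dB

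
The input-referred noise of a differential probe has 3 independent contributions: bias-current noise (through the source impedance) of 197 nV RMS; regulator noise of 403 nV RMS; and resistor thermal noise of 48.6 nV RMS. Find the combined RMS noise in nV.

Uncorrelated sources add in power (mean-square): V_tot = √(ΣV_i²)
V_tot = √[(1.97×10⁻⁷)² + (4.03×10⁻⁷)² + (4.86×10⁻⁸)²] = 4.51×10⁻⁷ V = 451 nV

451 nV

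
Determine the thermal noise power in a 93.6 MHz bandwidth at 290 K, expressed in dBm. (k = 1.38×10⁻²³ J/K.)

−94.3 dBm

P_n = kTB = 1.38×10⁻²³ × 290 × 9.36×10⁷ = 3.75×10⁻¹³ W
In dBm: 10 log₁₀(3.75×10⁻¹³ / 10⁻³) = −94.3 dBm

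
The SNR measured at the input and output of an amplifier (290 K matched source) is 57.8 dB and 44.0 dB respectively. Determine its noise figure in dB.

NF (dB) = SNR_in(dB) − SNR_out(dB) when the source is at T₀
NF = 57.8 − 44.0 = 13.8 dB

13.8 dB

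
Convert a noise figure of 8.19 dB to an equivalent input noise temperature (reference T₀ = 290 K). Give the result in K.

F = 10^(8.19/10) = 6.59174
T_e = (F − 1)·T₀ = (6.59174 − 1) × 290 = 1622 K

1622 K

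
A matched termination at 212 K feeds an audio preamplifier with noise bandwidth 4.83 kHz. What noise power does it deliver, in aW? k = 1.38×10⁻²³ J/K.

P_n = kTB = 1.38×10⁻²³ × 212 × 4.83×10³ = 1.41×10⁻¹⁷ W = 14.1 aW

14.1 aW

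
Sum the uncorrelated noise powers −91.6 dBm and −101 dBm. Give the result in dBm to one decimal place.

−91.1 dBm

Convert to linear, add, convert back:
P₁ = 6.92×10⁻¹³ W, P₂ = 7.94×10⁻¹⁴ W
P_tot = 7.71×10⁻¹³ W → 10 log₁₀(P_tot / 10⁻³) = −91.1 dBm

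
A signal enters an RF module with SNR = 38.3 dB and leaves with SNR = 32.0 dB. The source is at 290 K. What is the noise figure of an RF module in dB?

NF (dB) = SNR_in(dB) − SNR_out(dB) when the source is at T₀
NF = 38.3 − 32.0 = 6.3 dB

6.3 dB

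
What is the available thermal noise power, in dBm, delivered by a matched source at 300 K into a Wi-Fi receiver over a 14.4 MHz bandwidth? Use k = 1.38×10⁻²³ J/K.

−102.2 dBm

P_n = kTB = 1.38×10⁻²³ × 300 × 1.44×10⁷ = 5.96×10⁻¹⁴ W
In dBm: 10 log₁₀(5.96×10⁻¹⁴ / 10⁻³) = −102.2 dBm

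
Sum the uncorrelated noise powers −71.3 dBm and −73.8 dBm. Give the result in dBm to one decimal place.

Convert to linear, add, convert back:
P₁ = 7.41×10⁻¹¹ W, P₂ = 4.17×10⁻¹¹ W
P_tot = 1.16×10⁻¹⁰ W → 10 log₁₀(P_tot / 10⁻³) = −69.4 dBm

−69.4 dBm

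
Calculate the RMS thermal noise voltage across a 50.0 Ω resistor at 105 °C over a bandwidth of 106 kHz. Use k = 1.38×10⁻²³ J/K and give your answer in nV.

333 nV

T = 105 °C + 273.15 = 378.15 K
V_n = √(4kTRB)
4kTRB = 4 × 1.38×10⁻²³ × 378.15 × 5.00×10¹ × 1.06×10⁵ = 1.11×10⁻¹³ V²
V_n = √(1.11×10⁻¹³) = 3.33×10⁻⁷ V = 333 nV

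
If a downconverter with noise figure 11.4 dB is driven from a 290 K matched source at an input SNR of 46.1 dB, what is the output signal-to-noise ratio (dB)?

34.7 dB

By definition F = SNR_in/SNR_out, so in dB: SNR_out = SNR_in − NF
SNR_out = 46.1 − 11.4 = 34.7 dB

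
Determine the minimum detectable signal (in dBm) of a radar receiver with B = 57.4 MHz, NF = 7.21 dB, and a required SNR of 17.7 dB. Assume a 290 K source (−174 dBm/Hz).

−71.5 dBm

Sensitivity = −174 + 10 log₁₀(B) + NF + SNR_min
= −174 + 77.59 + 7.21 + 17.7
= −71.50 dBm → −71.5 dBm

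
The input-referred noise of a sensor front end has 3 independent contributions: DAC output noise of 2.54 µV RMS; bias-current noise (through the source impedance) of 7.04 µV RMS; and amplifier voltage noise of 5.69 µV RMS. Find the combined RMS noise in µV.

9.40 µV

Uncorrelated sources add in power (mean-square): V_tot = √(ΣV_i²)
V_tot = √[(2.54×10⁻⁶)² + (7.04×10⁻⁶)² + (5.69×10⁻⁶)²] = 9.40×10⁻⁶ V = 9.40 µV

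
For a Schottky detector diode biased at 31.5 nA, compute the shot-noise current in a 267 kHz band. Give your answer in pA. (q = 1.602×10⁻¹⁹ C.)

I_n = √(2qI·B)
2qI·B = 2 × 1.602×10⁻¹⁹ × 3.15×10⁻⁸ × 2.67×10⁵ = 2.69×10⁻²¹ A²
I_n = √(2.69×10⁻²¹) = 5.19×10⁻¹¹ A = 51.9 pA

51.9 pA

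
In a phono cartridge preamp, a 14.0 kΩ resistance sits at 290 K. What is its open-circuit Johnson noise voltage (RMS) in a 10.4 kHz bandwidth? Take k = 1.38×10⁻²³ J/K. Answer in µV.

V_n = √(4kTRB)
4kTRB = 4 × 1.38×10⁻²³ × 290 × 1.40×10⁴ × 1.04×10⁴ = 2.33×10⁻¹² V²
V_n = √(2.33×10⁻¹²) = 1.53×10⁻⁶ V = 1.53 µV

1.53 µV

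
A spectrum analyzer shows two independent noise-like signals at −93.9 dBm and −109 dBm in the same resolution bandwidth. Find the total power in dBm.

−93.8 dBm

Convert to linear, add, convert back:
P₁ = 4.07×10⁻¹³ W, P₂ = 1.26×10⁻¹⁴ W
P_tot = 4.20×10⁻¹³ W → 10 log₁₀(P_tot / 10⁻³) = −93.8 dBm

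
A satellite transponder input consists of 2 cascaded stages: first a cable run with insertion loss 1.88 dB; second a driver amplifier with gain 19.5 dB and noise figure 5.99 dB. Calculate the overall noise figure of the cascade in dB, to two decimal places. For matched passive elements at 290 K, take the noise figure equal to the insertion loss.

7.87 dB

Convert to linear (a loss of L dB is a gain of −L dB): F_i = 10^(NF_i/10), G_i = 10^(G_i,dB/10)
  Stage 1: F_1 = 10^(1.88/10) = 1.542, G_1 = 10^(−1.88/10) = 0.6486
  Stage 2: F_2 = 10^(5.99/10) = 3.972, G_2 = 10^(19.5/10) = 89.13
Friis cascade:
  F = 1.542 + (3.972 − 1)/0.6486 = 6.124
NF = 10 log₁₀(6.124) = 7.87 dB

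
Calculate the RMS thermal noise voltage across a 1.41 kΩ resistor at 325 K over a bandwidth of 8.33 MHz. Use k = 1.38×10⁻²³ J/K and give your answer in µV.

V_n = √(4kTRB)
4kTRB = 4 × 1.38×10⁻²³ × 325 × 1.41×10³ × 8.33×10⁶ = 2.11×10⁻¹⁰ V²
V_n = √(2.11×10⁻¹⁰) = 1.45×10⁻⁵ V = 14.5 µV

14.5 µV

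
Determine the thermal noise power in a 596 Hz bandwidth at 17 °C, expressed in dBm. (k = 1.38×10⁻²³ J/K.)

T = 17 °C + 273.15 = 290.15 K
P_n = kTB = 1.38×10⁻²³ × 290.15 × 5.96×10² = 2.39×10⁻¹⁸ W
In dBm: 10 log₁₀(2.39×10⁻¹⁸ / 10⁻³) = −146.2 dBm

−146.2 dBm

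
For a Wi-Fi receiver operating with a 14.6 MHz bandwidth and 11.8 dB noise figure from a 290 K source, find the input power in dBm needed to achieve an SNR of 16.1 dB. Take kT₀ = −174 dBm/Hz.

Sensitivity = −174 + 10 log₁₀(B) + NF + SNR_min
= −174 + 71.64 + 11.8 + 16.1
= −74.46 dBm → −74.5 dBm

−74.5 dBm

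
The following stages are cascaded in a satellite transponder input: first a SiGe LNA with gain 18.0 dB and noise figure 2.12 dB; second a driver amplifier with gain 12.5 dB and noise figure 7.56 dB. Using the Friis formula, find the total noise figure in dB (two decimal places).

Convert to linear (a loss of L dB is a gain of −L dB): F_i = 10^(NF_i/10), G_i = 10^(G_i,dB/10)
  Stage 1: F_1 = 10^(2.12/10) = 1.629, G_1 = 10^(18.0/10) = 63.10
  Stage 2: F_2 = 10^(7.56/10) = 5.702, G_2 = 10^(12.5/10) = 17.78
Friis cascade:
  F = 1.629 + (5.702 − 1)/63.10 = 1.704
NF = 10 log₁₀(1.704) = 2.31 dB

2.31 dB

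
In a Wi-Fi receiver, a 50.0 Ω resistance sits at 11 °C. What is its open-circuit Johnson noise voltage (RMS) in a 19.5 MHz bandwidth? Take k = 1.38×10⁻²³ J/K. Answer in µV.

T = 11 °C + 273.15 = 284.15 K
V_n = √(4kTRB)
4kTRB = 4 × 1.38×10⁻²³ × 284.15 × 5.00×10¹ × 1.95×10⁷ = 1.53×10⁻¹¹ V²
V_n = √(1.53×10⁻¹¹) = 3.91×10⁻⁶ V = 3.91 µV

3.91 µV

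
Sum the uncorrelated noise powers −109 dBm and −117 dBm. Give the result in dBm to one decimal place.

−108.4 dBm

Convert to linear, add, convert back:
P₁ = 1.26×10⁻¹⁴ W, P₂ = 2.00×10⁻¹⁵ W
P_tot = 1.46×10⁻¹⁴ W → 10 log₁₀(P_tot / 10⁻³) = −108.4 dBm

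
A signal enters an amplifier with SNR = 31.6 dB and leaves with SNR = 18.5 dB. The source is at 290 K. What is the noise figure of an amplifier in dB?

NF (dB) = SNR_in(dB) − SNR_out(dB) when the source is at T₀
NF = 31.6 − 18.5 = 13.1 dB

13.1 dB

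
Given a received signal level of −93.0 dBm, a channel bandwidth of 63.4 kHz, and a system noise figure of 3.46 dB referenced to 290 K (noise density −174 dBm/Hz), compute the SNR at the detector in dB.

Noise floor: N = −174 + 10 log₁₀(B) + NF
10 log₁₀(6.34×10⁴) = 48.02 dB
N = −174 + 48.02 + 3.46 = −122.52 dBm
SNR = P_sig − N = −93.0 − (−122.52) = 29.52 dB → 29.5 dB

29.5 dB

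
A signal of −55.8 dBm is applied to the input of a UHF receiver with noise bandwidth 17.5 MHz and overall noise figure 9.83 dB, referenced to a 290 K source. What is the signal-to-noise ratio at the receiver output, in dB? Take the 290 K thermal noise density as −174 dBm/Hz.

35.9 dB

Noise floor: N = −174 + 10 log₁₀(B) + NF
10 log₁₀(1.75×10⁷) = 72.43 dB
N = −174 + 72.43 + 9.83 = −91.74 dBm
SNR = P_sig − N = −55.8 − (−91.74) = 35.94 dB → 35.9 dB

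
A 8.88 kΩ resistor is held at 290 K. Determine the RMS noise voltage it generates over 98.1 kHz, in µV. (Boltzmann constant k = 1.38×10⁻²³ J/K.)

V_n = √(4kTRB)
4kTRB = 4 × 1.38×10⁻²³ × 290 × 8.88×10³ × 9.81×10⁴ = 1.39×10⁻¹¹ V²
V_n = √(1.39×10⁻¹¹) = 3.73×10⁻⁶ V = 3.73 µV

3.73 µV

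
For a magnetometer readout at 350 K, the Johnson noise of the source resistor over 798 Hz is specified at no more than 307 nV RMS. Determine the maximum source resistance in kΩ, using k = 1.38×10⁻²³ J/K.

Johnson–Nyquist: V_n = √(4kTRB) ⇒ R = V_n² / (4kTB)
4kTB = 4 × 1.38×10⁻²³ × 350 × 7.98×10² = 1.54×10⁻¹⁷
R = (3.07×10⁻⁷)² / 1.54×10⁻¹⁷ = 6.11×10³ Ω = 6.11 kΩ

6.11 kΩ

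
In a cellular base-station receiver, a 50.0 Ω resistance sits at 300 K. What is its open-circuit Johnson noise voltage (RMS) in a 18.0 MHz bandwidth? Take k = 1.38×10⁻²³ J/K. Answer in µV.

V_n = √(4kTRB)
4kTRB = 4 × 1.38×10⁻²³ × 300 × 5.00×10¹ × 1.80×10⁷ = 1.49×10⁻¹¹ V²
V_n = √(1.49×10⁻¹¹) = 3.86×10⁻⁶ V = 3.86 µV

3.86 µV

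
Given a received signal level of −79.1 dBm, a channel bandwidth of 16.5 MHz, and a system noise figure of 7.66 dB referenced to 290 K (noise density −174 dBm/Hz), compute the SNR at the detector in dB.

15.1 dB

Noise floor: N = −174 + 10 log₁₀(B) + NF
10 log₁₀(1.65×10⁷) = 72.17 dB
N = −174 + 72.17 + 7.66 = −94.17 dBm
SNR = P_sig − N = −79.1 − (−94.17) = 15.07 dB → 15.1 dB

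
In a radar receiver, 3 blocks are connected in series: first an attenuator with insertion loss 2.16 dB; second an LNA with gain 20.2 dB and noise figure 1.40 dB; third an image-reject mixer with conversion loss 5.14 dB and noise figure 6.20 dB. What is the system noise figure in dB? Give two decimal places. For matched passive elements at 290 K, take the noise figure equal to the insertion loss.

3.65 dB

Convert to linear (a loss of L dB is a gain of −L dB): F_i = 10^(NF_i/10), G_i = 10^(G_i,dB/10)
  Stage 1: F_1 = 10^(2.16/10) = 1.644, G_1 = 10^(−2.16/10) = 0.6081
  Stage 2: F_2 = 10^(1.40/10) = 1.380, G_2 = 10^(20.2/10) = 104.7
  Stage 3: F_3 = 10^(6.20/10) = 4.169, G_3 = 10^(−5.14/10) = 0.3062
Friis cascade:
  F = 1.644 + (1.380 − 1)/0.6081 + (4.169 − 1)/63.68 = 2.320
NF = 10 log₁₀(2.320) = 3.65 dB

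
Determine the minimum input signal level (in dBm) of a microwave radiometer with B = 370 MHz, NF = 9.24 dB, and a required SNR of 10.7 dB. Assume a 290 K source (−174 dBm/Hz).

−68.4 dBm

Sensitivity = −174 + 10 log₁₀(B) + NF + SNR_min
= −174 + 85.68 + 9.24 + 10.7
= −68.38 dBm → −68.4 dBm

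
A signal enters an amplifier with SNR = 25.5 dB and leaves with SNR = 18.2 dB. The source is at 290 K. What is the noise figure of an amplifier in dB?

NF (dB) = SNR_in(dB) − SNR_out(dB) when the source is at T₀
NF = 25.5 − 18.2 = 7.3 dB

7.3 dB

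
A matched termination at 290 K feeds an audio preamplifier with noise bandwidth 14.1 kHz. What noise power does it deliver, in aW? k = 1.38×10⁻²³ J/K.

P_n = kTB = 1.38×10⁻²³ × 290 × 1.41×10⁴ = 5.64×10⁻¹⁷ W = 56.4 aW

56.4 aW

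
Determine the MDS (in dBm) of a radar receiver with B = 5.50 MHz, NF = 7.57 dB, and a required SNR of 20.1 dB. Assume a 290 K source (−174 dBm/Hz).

Sensitivity = −174 + 10 log₁₀(B) + NF + SNR_min
= −174 + 67.4 + 7.57 + 20.1
= −78.93 dBm → −78.9 dBm

−78.9 dBm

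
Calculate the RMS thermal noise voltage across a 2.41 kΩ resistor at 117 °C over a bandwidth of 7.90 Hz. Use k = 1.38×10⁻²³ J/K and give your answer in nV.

20.2 nV

T = 117 °C + 273.15 = 390.15 K
V_n = √(4kTRB)
4kTRB = 4 × 1.38×10⁻²³ × 390.15 × 2.41×10³ × 7.90×10⁰ = 4.10×10⁻¹⁶ V²
V_n = √(4.10×10⁻¹⁶) = 2.02×10⁻⁸ V = 20.2 nV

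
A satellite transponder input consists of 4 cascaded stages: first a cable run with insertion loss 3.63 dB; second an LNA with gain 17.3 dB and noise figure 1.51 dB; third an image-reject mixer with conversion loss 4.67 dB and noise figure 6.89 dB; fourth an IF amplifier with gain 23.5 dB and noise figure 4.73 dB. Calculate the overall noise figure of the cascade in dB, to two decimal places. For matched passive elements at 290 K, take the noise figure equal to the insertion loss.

5.66 dB

Convert to linear (a loss of L dB is a gain of −L dB): F_i = 10^(NF_i/10), G_i = 10^(G_i,dB/10)
  Stage 1: F_1 = 10^(3.63/10) = 2.307, G_1 = 10^(−3.63/10) = 0.4335
  Stage 2: F_2 = 10^(1.51/10) = 1.416, G_2 = 10^(17.3/10) = 53.70
  Stage 3: F_3 = 10^(6.89/10) = 4.887, G_3 = 10^(−4.67/10) = 0.3412
  Stage 4: F_4 = 10^(4.73/10) = 2.972, G_4 = 10^(23.5/10) = 223.9
Friis cascade:
  F = 2.307 + (1.416 − 1)/0.4335 + (4.887 − 1)/23.28 + (2.972 − 1)/7.943 = 3.681
NF = 10 log₁₀(3.681) = 5.66 dB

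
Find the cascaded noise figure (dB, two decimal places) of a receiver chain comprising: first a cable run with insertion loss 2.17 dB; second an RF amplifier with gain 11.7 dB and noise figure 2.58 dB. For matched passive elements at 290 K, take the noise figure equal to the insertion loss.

Convert to linear (a loss of L dB is a gain of −L dB): F_i = 10^(NF_i/10), G_i = 10^(G_i,dB/10)
  Stage 1: F_1 = 10^(2.17/10) = 1.648, G_1 = 10^(−2.17/10) = 0.6067
  Stage 2: F_2 = 10^(2.58/10) = 1.811, G_2 = 10^(11.7/10) = 14.79
Friis cascade:
  F = 1.648 + (1.811 − 1)/0.6067 = 2.985
NF = 10 log₁₀(2.985) = 4.75 dB

4.75 dB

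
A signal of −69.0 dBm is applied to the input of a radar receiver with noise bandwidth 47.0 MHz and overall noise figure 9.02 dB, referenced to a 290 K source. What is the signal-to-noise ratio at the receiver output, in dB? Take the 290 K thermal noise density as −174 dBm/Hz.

Noise floor: N = −174 + 10 log₁₀(B) + NF
10 log₁₀(4.70×10⁷) = 76.72 dB
N = −174 + 76.72 + 9.02 = −88.26 dBm
SNR = P_sig − N = −69.0 − (−88.26) = 19.26 dB → 19.3 dB

19.3 dB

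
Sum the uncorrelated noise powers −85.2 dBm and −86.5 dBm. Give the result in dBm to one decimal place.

−82.8 dBm

Convert to linear, add, convert back:
P₁ = 3.02×10⁻¹² W, P₂ = 2.24×10⁻¹² W
P_tot = 5.26×10⁻¹² W → 10 log₁₀(P_tot / 10⁻³) = −82.8 dBm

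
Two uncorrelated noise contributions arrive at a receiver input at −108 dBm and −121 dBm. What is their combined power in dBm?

−107.8 dBm

Convert to linear, add, convert back:
P₁ = 1.58×10⁻¹⁴ W, P₂ = 7.94×10⁻¹⁶ W
P_tot = 1.66×10⁻¹⁴ W → 10 log₁₀(P_tot / 10⁻³) = −107.8 dBm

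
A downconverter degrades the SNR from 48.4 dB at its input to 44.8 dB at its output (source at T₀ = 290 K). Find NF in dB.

3.6 dB

NF (dB) = SNR_in(dB) − SNR_out(dB) when the source is at T₀
NF = 48.4 − 44.8 = 3.6 dB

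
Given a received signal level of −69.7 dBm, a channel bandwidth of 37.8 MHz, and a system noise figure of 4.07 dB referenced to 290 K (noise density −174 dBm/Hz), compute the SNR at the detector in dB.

24.5 dB

Noise floor: N = −174 + 10 log₁₀(B) + NF
10 log₁₀(3.78×10⁷) = 75.77 dB
N = −174 + 75.77 + 4.07 = −94.16 dBm
SNR = P_sig − N = −69.7 − (−94.16) = 24.46 dB → 24.5 dB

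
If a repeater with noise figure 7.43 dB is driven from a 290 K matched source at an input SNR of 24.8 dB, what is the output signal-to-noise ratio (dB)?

By definition F = SNR_in/SNR_out, so in dB: SNR_out = SNR_in − NF
SNR_out = 24.8 − 7.43 = 17.37 dB

17.37 dB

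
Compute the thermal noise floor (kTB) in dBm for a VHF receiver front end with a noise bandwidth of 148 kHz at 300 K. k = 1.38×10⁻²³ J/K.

P_n = kTB = 1.38×10⁻²³ × 300 × 1.48×10⁵ = 6.13×10⁻¹⁶ W
In dBm: 10 log₁₀(6.13×10⁻¹⁶ / 10⁻³) = −122.1 dBm

−122.1 dBm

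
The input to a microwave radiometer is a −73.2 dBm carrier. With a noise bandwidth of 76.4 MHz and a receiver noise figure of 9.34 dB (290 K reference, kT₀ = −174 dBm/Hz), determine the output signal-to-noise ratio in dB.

12.6 dB

Noise floor: N = −174 + 10 log₁₀(B) + NF
10 log₁₀(7.64×10⁷) = 78.83 dB
N = −174 + 78.83 + 9.34 = −85.83 dBm
SNR = P_sig − N = −73.2 − (−85.83) = 12.63 dB → 12.6 dB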